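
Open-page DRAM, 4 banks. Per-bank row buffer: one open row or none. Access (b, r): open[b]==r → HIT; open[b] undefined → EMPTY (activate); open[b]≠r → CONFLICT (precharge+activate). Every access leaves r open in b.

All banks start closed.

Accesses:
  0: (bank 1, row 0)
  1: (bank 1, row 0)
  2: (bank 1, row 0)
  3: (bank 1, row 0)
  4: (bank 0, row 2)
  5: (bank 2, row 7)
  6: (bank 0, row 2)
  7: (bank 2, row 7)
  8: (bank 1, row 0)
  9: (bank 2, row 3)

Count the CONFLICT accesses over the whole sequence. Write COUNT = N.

0: bank 1 row 0 — prev None → EMPTY
1: bank 1 row 0 — prev 0 → HIT
2: bank 1 row 0 — prev 0 → HIT
3: bank 1 row 0 — prev 0 → HIT
4: bank 0 row 2 — prev None → EMPTY
5: bank 2 row 7 — prev None → EMPTY
6: bank 0 row 2 — prev 2 → HIT
7: bank 2 row 7 — prev 7 → HIT
8: bank 1 row 0 — prev 0 → HIT
9: bank 2 row 3 — prev 7 → CONFLICT

COUNT = 1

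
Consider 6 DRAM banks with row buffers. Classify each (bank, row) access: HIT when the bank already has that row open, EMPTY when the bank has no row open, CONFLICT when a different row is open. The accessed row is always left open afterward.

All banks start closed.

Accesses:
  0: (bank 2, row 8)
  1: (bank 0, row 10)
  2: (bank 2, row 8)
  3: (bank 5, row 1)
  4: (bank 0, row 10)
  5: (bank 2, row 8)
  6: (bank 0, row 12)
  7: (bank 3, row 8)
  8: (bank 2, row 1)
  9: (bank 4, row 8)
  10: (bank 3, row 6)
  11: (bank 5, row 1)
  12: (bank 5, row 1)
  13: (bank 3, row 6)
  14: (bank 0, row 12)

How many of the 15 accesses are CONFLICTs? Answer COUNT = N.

COUNT = 3

  [0] b2 r8: no row ⇒ E
  [1] b0 r10: no row ⇒ E
  [2] b2 r8: had r8 ⇒ H
  [3] b5 r1: no row ⇒ E
  [4] b0 r10: had r10 ⇒ H
  [5] b2 r8: had r8 ⇒ H
  [6] b0 r12: had r10 ⇒ C
  [7] b3 r8: no row ⇒ E
  [8] b2 r1: had r8 ⇒ C
  [9] b4 r8: no row ⇒ E
  [10] b3 r6: had r8 ⇒ C
  [11] b5 r1: had r1 ⇒ H
  [12] b5 r1: had r1 ⇒ H
  [13] b3 r6: had r6 ⇒ H
  [14] b0 r12: had r12 ⇒ H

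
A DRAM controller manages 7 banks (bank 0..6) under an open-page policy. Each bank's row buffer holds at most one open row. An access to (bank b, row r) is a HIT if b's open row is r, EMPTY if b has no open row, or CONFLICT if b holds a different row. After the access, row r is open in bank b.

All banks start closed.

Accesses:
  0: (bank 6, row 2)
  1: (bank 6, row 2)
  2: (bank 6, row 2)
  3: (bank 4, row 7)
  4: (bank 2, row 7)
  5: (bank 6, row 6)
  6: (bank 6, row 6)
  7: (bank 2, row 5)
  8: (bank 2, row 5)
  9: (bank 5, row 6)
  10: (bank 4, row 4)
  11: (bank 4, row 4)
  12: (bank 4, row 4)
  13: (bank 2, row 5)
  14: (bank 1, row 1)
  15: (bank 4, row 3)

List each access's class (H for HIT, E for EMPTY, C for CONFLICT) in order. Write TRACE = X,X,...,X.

0: bank 6 row 2 — prev None → EMPTY
1: bank 6 row 2 — prev 2 → HIT
2: bank 6 row 2 — prev 2 → HIT
3: bank 4 row 7 — prev None → EMPTY
4: bank 2 row 7 — prev None → EMPTY
5: bank 6 row 6 — prev 2 → CONFLICT
6: bank 6 row 6 — prev 6 → HIT
7: bank 2 row 5 — prev 7 → CONFLICT
8: bank 2 row 5 — prev 5 → HIT
9: bank 5 row 6 — prev None → EMPTY
10: bank 4 row 4 — prev 7 → CONFLICT
11: bank 4 row 4 — prev 4 → HIT
12: bank 4 row 4 — prev 4 → HIT
13: bank 2 row 5 — prev 5 → HIT
14: bank 1 row 1 — prev None → EMPTY
15: bank 4 row 3 — prev 4 → CONFLICT

TRACE = E,H,H,E,E,C,H,C,H,E,C,H,H,H,E,C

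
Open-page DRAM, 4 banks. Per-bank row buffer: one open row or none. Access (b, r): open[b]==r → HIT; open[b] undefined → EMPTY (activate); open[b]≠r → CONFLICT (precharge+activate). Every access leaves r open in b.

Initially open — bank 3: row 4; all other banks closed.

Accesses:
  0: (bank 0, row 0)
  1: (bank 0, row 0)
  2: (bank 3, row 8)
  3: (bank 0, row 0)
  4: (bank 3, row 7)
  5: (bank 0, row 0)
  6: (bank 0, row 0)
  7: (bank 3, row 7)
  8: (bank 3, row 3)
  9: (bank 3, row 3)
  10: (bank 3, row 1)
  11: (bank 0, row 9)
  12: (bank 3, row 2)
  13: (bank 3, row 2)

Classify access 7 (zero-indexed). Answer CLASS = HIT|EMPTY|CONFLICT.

#0 (0,0) E
#1 (0,0) H  (was 0)
#2 (3,8) C  (was 4)
#3 (0,0) H  (was 0)
#4 (3,7) C  (was 8)
#5 (0,0) H  (was 0)
#6 (0,0) H  (was 0)
#7 (3,7) H  (was 7)
#8 (3,3) C  (was 7)
#9 (3,3) H  (was 3)
#10 (3,1) C  (was 3)
#11 (0,9) C  (was 0)
#12 (3,2) C  (was 1)
#13 (3,2) H  (was 2)

CLASS = HIT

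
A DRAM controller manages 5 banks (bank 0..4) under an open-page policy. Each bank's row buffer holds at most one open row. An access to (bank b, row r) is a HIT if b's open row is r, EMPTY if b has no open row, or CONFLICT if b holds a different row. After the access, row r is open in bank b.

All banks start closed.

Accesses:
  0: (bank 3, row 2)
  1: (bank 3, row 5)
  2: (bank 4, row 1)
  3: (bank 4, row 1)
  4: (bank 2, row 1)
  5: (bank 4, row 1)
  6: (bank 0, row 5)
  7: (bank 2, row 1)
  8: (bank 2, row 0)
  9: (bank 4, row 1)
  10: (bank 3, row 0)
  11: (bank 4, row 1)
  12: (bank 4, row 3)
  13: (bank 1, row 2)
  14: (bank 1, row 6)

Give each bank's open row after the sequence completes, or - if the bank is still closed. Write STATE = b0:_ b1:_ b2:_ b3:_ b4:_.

STATE = b0:5 b1:6 b2:0 b3:0 b4:3

  [0] b3 r2: no row ⇒ E
  [1] b3 r5: had r2 ⇒ C
  [2] b4 r1: no row ⇒ E
  [3] b4 r1: had r1 ⇒ H
  [4] b2 r1: no row ⇒ E
  [5] b4 r1: had r1 ⇒ H
  [6] b0 r5: no row ⇒ E
  [7] b2 r1: had r1 ⇒ H
  [8] b2 r0: had r1 ⇒ C
  [9] b4 r1: had r1 ⇒ H
  [10] b3 r0: had r5 ⇒ C
  [11] b4 r1: had r1 ⇒ H
  [12] b4 r3: had r1 ⇒ C
  [13] b1 r2: no row ⇒ E
  [14] b1 r6: had r2 ⇒ C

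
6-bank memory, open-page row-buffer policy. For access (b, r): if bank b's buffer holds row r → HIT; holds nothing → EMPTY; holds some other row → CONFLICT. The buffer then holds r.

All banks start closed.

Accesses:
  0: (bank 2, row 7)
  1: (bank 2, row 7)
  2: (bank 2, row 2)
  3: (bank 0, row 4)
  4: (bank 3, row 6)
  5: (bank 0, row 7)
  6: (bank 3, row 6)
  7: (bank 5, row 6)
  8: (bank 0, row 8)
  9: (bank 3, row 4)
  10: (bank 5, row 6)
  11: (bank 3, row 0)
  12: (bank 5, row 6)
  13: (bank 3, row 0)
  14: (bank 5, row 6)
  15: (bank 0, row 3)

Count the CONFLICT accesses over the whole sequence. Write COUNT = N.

step 0: bank2 None->7 [EMPTY]
step 1: bank2 7->7 [HIT]
step 2: bank2 7->2 [CONFLICT]
step 3: bank0 None->4 [EMPTY]
step 4: bank3 None->6 [EMPTY]
step 5: bank0 4->7 [CONFLICT]
step 6: bank3 6->6 [HIT]
step 7: bank5 None->6 [EMPTY]
step 8: bank0 7->8 [CONFLICT]
step 9: bank3 6->4 [CONFLICT]
step 10: bank5 6->6 [HIT]
step 11: bank3 4->0 [CONFLICT]
step 12: bank5 6->6 [HIT]
step 13: bank3 0->0 [HIT]
step 14: bank5 6->6 [HIT]
step 15: bank0 8->3 [CONFLICT]

COUNT = 6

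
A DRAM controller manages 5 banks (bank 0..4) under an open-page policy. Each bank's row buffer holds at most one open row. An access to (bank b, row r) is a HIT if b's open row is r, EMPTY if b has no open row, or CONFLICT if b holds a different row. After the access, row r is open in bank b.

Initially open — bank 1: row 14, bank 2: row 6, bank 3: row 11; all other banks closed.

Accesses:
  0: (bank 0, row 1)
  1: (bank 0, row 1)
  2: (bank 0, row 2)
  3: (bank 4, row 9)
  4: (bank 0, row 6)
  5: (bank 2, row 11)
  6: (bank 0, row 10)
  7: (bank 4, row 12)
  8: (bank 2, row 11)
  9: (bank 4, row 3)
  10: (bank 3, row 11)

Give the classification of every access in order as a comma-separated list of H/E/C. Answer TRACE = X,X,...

TRACE = E,H,C,E,C,C,C,C,H,C,H

step 0: bank0 None->1 [EMPTY]
step 1: bank0 1->1 [HIT]
step 2: bank0 1->2 [CONFLICT]
step 3: bank4 None->9 [EMPTY]
step 4: bank0 2->6 [CONFLICT]
step 5: bank2 6->11 [CONFLICT]
step 6: bank0 6->10 [CONFLICT]
step 7: bank4 9->12 [CONFLICT]
step 8: bank2 11->11 [HIT]
step 9: bank4 12->3 [CONFLICT]
step 10: bank3 11->11 [HIT]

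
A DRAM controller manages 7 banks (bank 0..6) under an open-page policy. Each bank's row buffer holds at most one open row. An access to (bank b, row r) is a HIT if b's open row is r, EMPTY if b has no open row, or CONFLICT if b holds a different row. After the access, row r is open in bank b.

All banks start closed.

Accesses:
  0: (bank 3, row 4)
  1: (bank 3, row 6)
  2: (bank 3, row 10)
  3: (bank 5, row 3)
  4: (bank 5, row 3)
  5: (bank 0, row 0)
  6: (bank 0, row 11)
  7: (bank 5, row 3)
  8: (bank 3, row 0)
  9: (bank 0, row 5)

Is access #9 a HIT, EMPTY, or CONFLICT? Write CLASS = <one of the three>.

CLASS = CONFLICT

#0 (3,4) E
#1 (3,6) C  (was 4)
#2 (3,10) C  (was 6)
#3 (5,3) E
#4 (5,3) H  (was 3)
#5 (0,0) E
#6 (0,11) C  (was 0)
#7 (5,3) H  (was 3)
#8 (3,0) C  (was 10)
#9 (0,5) C  (was 11)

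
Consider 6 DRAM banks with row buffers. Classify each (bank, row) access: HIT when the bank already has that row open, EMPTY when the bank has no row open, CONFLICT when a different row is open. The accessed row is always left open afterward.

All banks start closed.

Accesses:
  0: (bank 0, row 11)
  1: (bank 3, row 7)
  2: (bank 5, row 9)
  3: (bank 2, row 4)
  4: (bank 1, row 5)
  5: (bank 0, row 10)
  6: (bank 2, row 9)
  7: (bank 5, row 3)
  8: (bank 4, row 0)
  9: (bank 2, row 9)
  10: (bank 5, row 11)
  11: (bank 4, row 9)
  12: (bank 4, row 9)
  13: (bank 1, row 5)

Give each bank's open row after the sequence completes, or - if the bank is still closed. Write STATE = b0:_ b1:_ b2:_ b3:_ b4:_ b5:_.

#0 (0,11) E
#1 (3,7) E
#2 (5,9) E
#3 (2,4) E
#4 (1,5) E
#5 (0,10) C  (was 11)
#6 (2,9) C  (was 4)
#7 (5,3) C  (was 9)
#8 (4,0) E
#9 (2,9) H  (was 9)
#10 (5,11) C  (was 3)
#11 (4,9) C  (was 0)
#12 (4,9) H  (was 9)
#13 (1,5) H  (was 5)

STATE = b0:10 b1:5 b2:9 b3:7 b4:9 b5:11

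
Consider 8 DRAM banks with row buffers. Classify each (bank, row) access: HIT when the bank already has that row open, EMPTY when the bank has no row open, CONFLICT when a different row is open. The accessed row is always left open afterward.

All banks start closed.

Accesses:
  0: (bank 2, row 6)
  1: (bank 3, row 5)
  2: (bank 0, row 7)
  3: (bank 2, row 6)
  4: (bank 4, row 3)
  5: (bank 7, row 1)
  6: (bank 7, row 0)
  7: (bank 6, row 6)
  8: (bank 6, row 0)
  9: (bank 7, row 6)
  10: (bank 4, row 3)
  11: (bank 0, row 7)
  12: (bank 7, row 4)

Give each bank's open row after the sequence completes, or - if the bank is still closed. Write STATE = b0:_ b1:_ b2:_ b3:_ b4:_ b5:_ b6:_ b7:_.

#0 (2,6) E
#1 (3,5) E
#2 (0,7) E
#3 (2,6) H  (was 6)
#4 (4,3) E
#5 (7,1) E
#6 (7,0) C  (was 1)
#7 (6,6) E
#8 (6,0) C  (was 6)
#9 (7,6) C  (was 0)
#10 (4,3) H  (was 3)
#11 (0,7) H  (was 7)
#12 (7,4) C  (was 6)

STATE = b0:7 b1:- b2:6 b3:5 b4:3 b5:- b6:0 b7:4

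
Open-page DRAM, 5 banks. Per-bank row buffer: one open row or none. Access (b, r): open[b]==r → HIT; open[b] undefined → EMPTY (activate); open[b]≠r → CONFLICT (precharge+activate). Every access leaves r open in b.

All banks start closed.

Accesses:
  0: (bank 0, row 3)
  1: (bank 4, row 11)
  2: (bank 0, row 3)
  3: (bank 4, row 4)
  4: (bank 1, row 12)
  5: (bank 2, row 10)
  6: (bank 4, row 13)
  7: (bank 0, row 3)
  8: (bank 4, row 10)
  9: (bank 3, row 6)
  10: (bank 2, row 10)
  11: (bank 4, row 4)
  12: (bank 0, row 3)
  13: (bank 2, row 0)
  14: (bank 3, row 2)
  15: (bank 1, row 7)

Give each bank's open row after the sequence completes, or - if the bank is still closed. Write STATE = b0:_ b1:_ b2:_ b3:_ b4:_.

STATE = b0:3 b1:7 b2:0 b3:2 b4:4

  [0] b0 r3: no row ⇒ E
  [1] b4 r11: no row ⇒ E
  [2] b0 r3: had r3 ⇒ H
  [3] b4 r4: had r11 ⇒ C
  [4] b1 r12: no row ⇒ E
  [5] b2 r10: no row ⇒ E
  [6] b4 r13: had r4 ⇒ C
  [7] b0 r3: had r3 ⇒ H
  [8] b4 r10: had r13 ⇒ C
  [9] b3 r6: no row ⇒ E
  [10] b2 r10: had r10 ⇒ H
  [11] b4 r4: had r10 ⇒ C
  [12] b0 r3: had r3 ⇒ H
  [13] b2 r0: had r10 ⇒ C
  [14] b3 r2: had r6 ⇒ C
  [15] b1 r7: had r12 ⇒ C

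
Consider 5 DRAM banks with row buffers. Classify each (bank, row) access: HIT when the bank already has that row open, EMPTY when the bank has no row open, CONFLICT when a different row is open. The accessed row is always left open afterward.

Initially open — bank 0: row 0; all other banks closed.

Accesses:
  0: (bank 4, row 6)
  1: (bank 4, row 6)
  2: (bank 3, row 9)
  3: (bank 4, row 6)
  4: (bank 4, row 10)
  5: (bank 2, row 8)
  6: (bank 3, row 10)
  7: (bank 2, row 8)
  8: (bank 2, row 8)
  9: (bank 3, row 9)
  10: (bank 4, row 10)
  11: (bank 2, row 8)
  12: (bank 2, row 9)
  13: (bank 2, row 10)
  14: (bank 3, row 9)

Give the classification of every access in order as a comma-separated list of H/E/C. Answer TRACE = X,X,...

TRACE = E,H,E,H,C,E,C,H,H,C,H,H,C,C,H

#0 (4,6) E
#1 (4,6) H  (was 6)
#2 (3,9) E
#3 (4,6) H  (was 6)
#4 (4,10) C  (was 6)
#5 (2,8) E
#6 (3,10) C  (was 9)
#7 (2,8) H  (was 8)
#8 (2,8) H  (was 8)
#9 (3,9) C  (was 10)
#10 (4,10) H  (was 10)
#11 (2,8) H  (was 8)
#12 (2,9) C  (was 8)
#13 (2,10) C  (was 9)
#14 (3,9) H  (was 9)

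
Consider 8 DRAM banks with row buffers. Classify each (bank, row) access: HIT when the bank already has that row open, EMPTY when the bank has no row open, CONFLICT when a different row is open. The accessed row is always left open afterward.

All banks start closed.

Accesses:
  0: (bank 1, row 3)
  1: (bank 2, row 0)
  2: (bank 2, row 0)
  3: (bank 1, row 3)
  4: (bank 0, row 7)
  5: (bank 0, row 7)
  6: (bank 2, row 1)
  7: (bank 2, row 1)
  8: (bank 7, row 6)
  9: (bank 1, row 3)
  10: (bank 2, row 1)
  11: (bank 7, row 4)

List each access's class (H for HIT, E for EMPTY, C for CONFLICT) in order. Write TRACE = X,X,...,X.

TRACE = E,E,H,H,E,H,C,H,E,H,H,C

  [0] b1 r3: no row ⇒ E
  [1] b2 r0: no row ⇒ E
  [2] b2 r0: had r0 ⇒ H
  [3] b1 r3: had r3 ⇒ H
  [4] b0 r7: no row ⇒ E
  [5] b0 r7: had r7 ⇒ H
  [6] b2 r1: had r0 ⇒ C
  [7] b2 r1: had r1 ⇒ H
  [8] b7 r6: no row ⇒ E
  [9] b1 r3: had r3 ⇒ H
  [10] b2 r1: had r1 ⇒ H
  [11] b7 r4: had r6 ⇒ C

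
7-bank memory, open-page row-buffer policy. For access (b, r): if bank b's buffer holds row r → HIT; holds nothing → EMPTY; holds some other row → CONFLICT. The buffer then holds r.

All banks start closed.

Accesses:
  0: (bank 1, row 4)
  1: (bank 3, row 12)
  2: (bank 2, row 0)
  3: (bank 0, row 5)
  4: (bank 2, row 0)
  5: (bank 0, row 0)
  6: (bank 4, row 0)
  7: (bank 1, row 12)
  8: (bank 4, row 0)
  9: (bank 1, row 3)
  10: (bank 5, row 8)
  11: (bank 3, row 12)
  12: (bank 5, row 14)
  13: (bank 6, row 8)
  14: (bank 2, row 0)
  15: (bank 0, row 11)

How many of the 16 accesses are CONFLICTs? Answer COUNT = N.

COUNT = 5

  [0] b1 r4: no row ⇒ E
  [1] b3 r12: no row ⇒ E
  [2] b2 r0: no row ⇒ E
  [3] b0 r5: no row ⇒ E
  [4] b2 r0: had r0 ⇒ H
  [5] b0 r0: had r5 ⇒ C
  [6] b4 r0: no row ⇒ E
  [7] b1 r12: had r4 ⇒ C
  [8] b4 r0: had r0 ⇒ H
  [9] b1 r3: had r12 ⇒ C
  [10] b5 r8: no row ⇒ E
  [11] b3 r12: had r12 ⇒ H
  [12] b5 r14: had r8 ⇒ C
  [13] b6 r8: no row ⇒ E
  [14] b2 r0: had r0 ⇒ H
  [15] b0 r11: had r0 ⇒ C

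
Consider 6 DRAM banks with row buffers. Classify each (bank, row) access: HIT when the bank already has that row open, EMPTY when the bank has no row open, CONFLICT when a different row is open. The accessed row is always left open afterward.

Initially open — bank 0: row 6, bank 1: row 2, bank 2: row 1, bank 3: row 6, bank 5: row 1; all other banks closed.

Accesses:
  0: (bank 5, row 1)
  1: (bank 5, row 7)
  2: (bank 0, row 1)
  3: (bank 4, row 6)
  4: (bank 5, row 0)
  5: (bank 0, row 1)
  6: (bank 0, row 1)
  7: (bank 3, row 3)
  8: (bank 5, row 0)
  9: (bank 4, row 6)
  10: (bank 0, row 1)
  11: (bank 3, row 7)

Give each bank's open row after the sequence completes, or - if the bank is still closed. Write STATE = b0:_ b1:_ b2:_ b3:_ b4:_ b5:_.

0: bank 5 row 1 — prev 1 → HIT
1: bank 5 row 7 — prev 1 → CONFLICT
2: bank 0 row 1 — prev 6 → CONFLICT
3: bank 4 row 6 — prev None → EMPTY
4: bank 5 row 0 — prev 7 → CONFLICT
5: bank 0 row 1 — prev 1 → HIT
6: bank 0 row 1 — prev 1 → HIT
7: bank 3 row 3 — prev 6 → CONFLICT
8: bank 5 row 0 — prev 0 → HIT
9: bank 4 row 6 — prev 6 → HIT
10: bank 0 row 1 — prev 1 → HIT
11: bank 3 row 7 — prev 3 → CONFLICT

STATE = b0:1 b1:2 b2:1 b3:7 b4:6 b5:0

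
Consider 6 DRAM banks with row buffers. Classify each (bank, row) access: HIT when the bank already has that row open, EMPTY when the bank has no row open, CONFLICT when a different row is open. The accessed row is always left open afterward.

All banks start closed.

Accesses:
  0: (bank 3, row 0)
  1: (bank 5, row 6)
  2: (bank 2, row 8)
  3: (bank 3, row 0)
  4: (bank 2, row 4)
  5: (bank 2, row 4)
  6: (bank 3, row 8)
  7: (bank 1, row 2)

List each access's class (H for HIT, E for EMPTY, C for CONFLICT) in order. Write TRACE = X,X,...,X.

TRACE = E,E,E,H,C,H,C,E

#0 (3,0) E
#1 (5,6) E
#2 (2,8) E
#3 (3,0) H  (was 0)
#4 (2,4) C  (was 8)
#5 (2,4) H  (was 4)
#6 (3,8) C  (was 0)
#7 (1,2) E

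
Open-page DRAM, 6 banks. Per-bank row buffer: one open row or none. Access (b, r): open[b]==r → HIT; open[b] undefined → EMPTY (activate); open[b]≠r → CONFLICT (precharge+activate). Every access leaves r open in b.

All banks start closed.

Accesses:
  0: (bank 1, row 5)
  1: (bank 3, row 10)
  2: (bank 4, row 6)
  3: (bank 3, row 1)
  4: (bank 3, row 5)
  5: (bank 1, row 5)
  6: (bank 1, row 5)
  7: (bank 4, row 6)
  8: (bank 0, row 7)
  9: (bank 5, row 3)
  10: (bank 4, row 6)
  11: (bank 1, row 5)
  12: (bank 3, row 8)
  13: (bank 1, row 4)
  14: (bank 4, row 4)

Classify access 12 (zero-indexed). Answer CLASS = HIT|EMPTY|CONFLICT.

CLASS = CONFLICT

#0 (1,5) E
#1 (3,10) E
#2 (4,6) E
#3 (3,1) C  (was 10)
#4 (3,5) C  (was 1)
#5 (1,5) H  (was 5)
#6 (1,5) H  (was 5)
#7 (4,6) H  (was 6)
#8 (0,7) E
#9 (5,3) E
#10 (4,6) H  (was 6)
#11 (1,5) H  (was 5)
#12 (3,8) C  (was 5)
#13 (1,4) C  (was 5)
#14 (4,4) C  (was 6)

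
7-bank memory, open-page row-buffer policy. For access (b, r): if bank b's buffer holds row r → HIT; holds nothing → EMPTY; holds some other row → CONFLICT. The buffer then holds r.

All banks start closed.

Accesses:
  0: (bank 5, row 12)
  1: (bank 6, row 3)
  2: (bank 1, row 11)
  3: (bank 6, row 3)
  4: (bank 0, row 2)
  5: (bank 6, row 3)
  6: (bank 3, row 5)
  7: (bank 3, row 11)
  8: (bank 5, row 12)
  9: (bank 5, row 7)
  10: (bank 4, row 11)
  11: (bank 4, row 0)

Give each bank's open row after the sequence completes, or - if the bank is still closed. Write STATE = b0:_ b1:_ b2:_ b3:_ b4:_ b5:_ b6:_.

STATE = b0:2 b1:11 b2:- b3:11 b4:0 b5:7 b6:3

0: bank 5 row 12 — prev None → EMPTY
1: bank 6 row 3 — prev None → EMPTY
2: bank 1 row 11 — prev None → EMPTY
3: bank 6 row 3 — prev 3 → HIT
4: bank 0 row 2 — prev None → EMPTY
5: bank 6 row 3 — prev 3 → HIT
6: bank 3 row 5 — prev None → EMPTY
7: bank 3 row 11 — prev 5 → CONFLICT
8: bank 5 row 12 — prev 12 → HIT
9: bank 5 row 7 — prev 12 → CONFLICT
10: bank 4 row 11 — prev None → EMPTY
11: bank 4 row 0 — prev 11 → CONFLICT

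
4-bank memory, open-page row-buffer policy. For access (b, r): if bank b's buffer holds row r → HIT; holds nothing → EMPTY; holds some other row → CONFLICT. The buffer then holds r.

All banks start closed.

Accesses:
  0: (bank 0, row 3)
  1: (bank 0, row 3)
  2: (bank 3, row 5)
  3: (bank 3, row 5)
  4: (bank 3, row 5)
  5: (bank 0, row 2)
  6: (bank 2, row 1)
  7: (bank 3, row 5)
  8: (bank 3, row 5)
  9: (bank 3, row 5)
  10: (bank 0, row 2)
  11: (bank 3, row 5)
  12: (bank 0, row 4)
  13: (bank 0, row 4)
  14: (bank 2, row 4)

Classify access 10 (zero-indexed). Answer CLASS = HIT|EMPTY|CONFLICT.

CLASS = HIT

step 0: bank0 None->3 [EMPTY]
step 1: bank0 3->3 [HIT]
step 2: bank3 None->5 [EMPTY]
step 3: bank3 5->5 [HIT]
step 4: bank3 5->5 [HIT]
step 5: bank0 3->2 [CONFLICT]
step 6: bank2 None->1 [EMPTY]
step 7: bank3 5->5 [HIT]
step 8: bank3 5->5 [HIT]
step 9: bank3 5->5 [HIT]
step 10: bank0 2->2 [HIT]
step 11: bank3 5->5 [HIT]
step 12: bank0 2->4 [CONFLICT]
step 13: bank0 4->4 [HIT]
step 14: bank2 1->4 [CONFLICT]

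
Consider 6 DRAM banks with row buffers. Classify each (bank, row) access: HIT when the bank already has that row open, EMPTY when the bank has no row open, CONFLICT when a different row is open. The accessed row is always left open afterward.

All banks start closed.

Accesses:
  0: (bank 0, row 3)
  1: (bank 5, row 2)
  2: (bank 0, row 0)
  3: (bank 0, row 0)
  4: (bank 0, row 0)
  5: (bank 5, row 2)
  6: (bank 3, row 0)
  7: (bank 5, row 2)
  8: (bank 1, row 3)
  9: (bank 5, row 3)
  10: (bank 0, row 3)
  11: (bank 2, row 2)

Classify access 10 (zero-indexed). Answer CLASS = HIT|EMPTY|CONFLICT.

CLASS = CONFLICT

  [0] b0 r3: no row ⇒ E
  [1] b5 r2: no row ⇒ E
  [2] b0 r0: had r3 ⇒ C
  [3] b0 r0: had r0 ⇒ H
  [4] b0 r0: had r0 ⇒ H
  [5] b5 r2: had r2 ⇒ H
  [6] b3 r0: no row ⇒ E
  [7] b5 r2: had r2 ⇒ H
  [8] b1 r3: no row ⇒ E
  [9] b5 r3: had r2 ⇒ C
  [10] b0 r3: had r0 ⇒ C
  [11] b2 r2: no row ⇒ E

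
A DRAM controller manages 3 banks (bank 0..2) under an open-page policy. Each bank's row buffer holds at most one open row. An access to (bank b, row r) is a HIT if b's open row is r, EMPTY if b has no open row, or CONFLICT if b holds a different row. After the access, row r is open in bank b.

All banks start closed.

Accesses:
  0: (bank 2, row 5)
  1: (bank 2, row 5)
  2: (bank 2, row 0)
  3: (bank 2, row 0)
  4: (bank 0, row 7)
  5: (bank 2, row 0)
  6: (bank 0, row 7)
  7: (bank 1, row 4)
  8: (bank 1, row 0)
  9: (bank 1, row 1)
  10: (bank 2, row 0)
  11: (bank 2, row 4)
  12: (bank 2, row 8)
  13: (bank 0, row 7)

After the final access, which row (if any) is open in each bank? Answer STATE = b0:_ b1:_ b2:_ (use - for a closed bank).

STATE = b0:7 b1:1 b2:8

#0 (2,5) E
#1 (2,5) H  (was 5)
#2 (2,0) C  (was 5)
#3 (2,0) H  (was 0)
#4 (0,7) E
#5 (2,0) H  (was 0)
#6 (0,7) H  (was 7)
#7 (1,4) E
#8 (1,0) C  (was 4)
#9 (1,1) C  (was 0)
#10 (2,0) H  (was 0)
#11 (2,4) C  (was 0)
#12 (2,8) C  (was 4)
#13 (0,7) H  (was 7)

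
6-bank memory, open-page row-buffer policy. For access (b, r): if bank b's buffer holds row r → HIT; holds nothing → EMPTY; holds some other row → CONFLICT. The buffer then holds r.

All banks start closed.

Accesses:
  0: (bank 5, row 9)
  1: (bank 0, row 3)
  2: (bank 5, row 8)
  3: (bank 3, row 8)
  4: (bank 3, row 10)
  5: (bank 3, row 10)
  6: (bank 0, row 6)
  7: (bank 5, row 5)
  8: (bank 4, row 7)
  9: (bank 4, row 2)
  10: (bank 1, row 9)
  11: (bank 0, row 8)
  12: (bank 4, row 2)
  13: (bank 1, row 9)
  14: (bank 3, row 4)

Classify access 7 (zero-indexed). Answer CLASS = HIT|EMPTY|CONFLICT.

step 0: bank5 None->9 [EMPTY]
step 1: bank0 None->3 [EMPTY]
step 2: bank5 9->8 [CONFLICT]
step 3: bank3 None->8 [EMPTY]
step 4: bank3 8->10 [CONFLICT]
step 5: bank3 10->10 [HIT]
step 6: bank0 3->6 [CONFLICT]
step 7: bank5 8->5 [CONFLICT]
step 8: bank4 None->7 [EMPTY]
step 9: bank4 7->2 [CONFLICT]
step 10: bank1 None->9 [EMPTY]
step 11: bank0 6->8 [CONFLICT]
step 12: bank4 2->2 [HIT]
step 13: bank1 9->9 [HIT]
step 14: bank3 10->4 [CONFLICT]

CLASS = CONFLICT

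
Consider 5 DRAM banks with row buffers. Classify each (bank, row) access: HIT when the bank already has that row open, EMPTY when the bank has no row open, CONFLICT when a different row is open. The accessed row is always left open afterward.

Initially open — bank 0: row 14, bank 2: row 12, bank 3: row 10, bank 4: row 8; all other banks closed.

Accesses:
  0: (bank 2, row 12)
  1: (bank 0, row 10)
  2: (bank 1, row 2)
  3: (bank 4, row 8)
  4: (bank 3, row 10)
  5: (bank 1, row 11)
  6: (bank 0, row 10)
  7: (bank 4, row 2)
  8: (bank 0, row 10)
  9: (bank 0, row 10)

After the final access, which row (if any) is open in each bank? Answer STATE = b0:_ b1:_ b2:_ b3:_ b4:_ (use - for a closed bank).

STATE = b0:10 b1:11 b2:12 b3:10 b4:2

  [0] b2 r12: had r12 ⇒ H
  [1] b0 r10: had r14 ⇒ C
  [2] b1 r2: no row ⇒ E
  [3] b4 r8: had r8 ⇒ H
  [4] b3 r10: had r10 ⇒ H
  [5] b1 r11: had r2 ⇒ C
  [6] b0 r10: had r10 ⇒ H
  [7] b4 r2: had r8 ⇒ C
  [8] b0 r10: had r10 ⇒ H
  [9] b0 r10: had r10 ⇒ H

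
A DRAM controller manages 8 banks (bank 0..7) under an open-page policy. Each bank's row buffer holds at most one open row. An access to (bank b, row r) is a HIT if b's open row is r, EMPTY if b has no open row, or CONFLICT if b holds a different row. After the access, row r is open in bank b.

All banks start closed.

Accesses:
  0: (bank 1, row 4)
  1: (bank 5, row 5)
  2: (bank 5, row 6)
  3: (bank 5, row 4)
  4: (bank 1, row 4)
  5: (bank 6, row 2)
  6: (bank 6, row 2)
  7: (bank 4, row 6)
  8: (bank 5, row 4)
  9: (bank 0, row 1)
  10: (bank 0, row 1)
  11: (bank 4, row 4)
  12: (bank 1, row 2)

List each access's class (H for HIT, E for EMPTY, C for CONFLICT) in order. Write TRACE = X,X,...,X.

TRACE = E,E,C,C,H,E,H,E,H,E,H,C,C

step 0: bank1 None->4 [EMPTY]
step 1: bank5 None->5 [EMPTY]
step 2: bank5 5->6 [CONFLICT]
step 3: bank5 6->4 [CONFLICT]
step 4: bank1 4->4 [HIT]
step 5: bank6 None->2 [EMPTY]
step 6: bank6 2->2 [HIT]
step 7: bank4 None->6 [EMPTY]
step 8: bank5 4->4 [HIT]
step 9: bank0 None->1 [EMPTY]
step 10: bank0 1->1 [HIT]
step 11: bank4 6->4 [CONFLICT]
step 12: bank1 4->2 [CONFLICT]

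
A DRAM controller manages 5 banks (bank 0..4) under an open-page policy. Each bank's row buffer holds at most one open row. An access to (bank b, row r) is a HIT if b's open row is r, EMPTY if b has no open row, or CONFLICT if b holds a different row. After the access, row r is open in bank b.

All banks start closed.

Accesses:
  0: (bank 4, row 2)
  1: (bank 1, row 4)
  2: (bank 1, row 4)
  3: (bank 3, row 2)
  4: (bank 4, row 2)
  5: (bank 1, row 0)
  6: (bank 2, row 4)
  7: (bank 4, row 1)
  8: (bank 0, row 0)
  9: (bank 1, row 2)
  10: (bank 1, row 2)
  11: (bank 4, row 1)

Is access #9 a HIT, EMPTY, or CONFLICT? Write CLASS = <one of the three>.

  [0] b4 r2: no row ⇒ E
  [1] b1 r4: no row ⇒ E
  [2] b1 r4: had r4 ⇒ H
  [3] b3 r2: no row ⇒ E
  [4] b4 r2: had r2 ⇒ H
  [5] b1 r0: had r4 ⇒ C
  [6] b2 r4: no row ⇒ E
  [7] b4 r1: had r2 ⇒ C
  [8] b0 r0: no row ⇒ E
  [9] b1 r2: had r0 ⇒ C
  [10] b1 r2: had r2 ⇒ H
  [11] b4 r1: had r1 ⇒ H

CLASS = CONFLICT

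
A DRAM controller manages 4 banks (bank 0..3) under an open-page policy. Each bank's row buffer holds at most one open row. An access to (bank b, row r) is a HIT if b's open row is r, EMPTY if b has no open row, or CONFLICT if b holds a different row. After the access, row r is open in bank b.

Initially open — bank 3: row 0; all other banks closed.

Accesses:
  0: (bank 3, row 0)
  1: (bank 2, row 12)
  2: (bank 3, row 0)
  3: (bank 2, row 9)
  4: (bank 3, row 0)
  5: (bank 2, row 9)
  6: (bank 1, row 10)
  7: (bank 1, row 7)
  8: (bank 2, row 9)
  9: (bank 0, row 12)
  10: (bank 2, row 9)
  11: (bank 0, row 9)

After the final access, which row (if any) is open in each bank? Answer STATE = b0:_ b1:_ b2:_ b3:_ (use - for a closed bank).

  [0] b3 r0: had r0 ⇒ H
  [1] b2 r12: no row ⇒ E
  [2] b3 r0: had r0 ⇒ H
  [3] b2 r9: had r12 ⇒ C
  [4] b3 r0: had r0 ⇒ H
  [5] b2 r9: had r9 ⇒ H
  [6] b1 r10: no row ⇒ E
  [7] b1 r7: had r10 ⇒ C
  [8] b2 r9: had r9 ⇒ H
  [9] b0 r12: no row ⇒ E
  [10] b2 r9: had r9 ⇒ H
  [11] b0 r9: had r12 ⇒ C

STATE = b0:9 b1:7 b2:9 b3:0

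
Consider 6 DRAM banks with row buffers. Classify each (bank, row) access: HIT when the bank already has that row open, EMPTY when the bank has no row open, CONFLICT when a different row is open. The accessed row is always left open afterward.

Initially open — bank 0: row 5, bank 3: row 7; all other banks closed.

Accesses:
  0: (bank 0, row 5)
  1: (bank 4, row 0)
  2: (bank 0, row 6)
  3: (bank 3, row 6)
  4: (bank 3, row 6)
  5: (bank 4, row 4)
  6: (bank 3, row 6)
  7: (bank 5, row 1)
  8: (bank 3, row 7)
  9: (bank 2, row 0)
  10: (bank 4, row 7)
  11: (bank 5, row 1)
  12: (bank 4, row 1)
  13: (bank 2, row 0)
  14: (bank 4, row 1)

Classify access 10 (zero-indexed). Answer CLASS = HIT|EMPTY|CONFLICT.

  [0] b0 r5: had r5 ⇒ H
  [1] b4 r0: no row ⇒ E
  [2] b0 r6: had r5 ⇒ C
  [3] b3 r6: had r7 ⇒ C
  [4] b3 r6: had r6 ⇒ H
  [5] b4 r4: had r0 ⇒ C
  [6] b3 r6: had r6 ⇒ H
  [7] b5 r1: no row ⇒ E
  [8] b3 r7: had r6 ⇒ C
  [9] b2 r0: no row ⇒ E
  [10] b4 r7: had r4 ⇒ C
  [11] b5 r1: had r1 ⇒ H
  [12] b4 r1: had r7 ⇒ C
  [13] b2 r0: had r0 ⇒ H
  [14] b4 r1: had r1 ⇒ H

CLASS = CONFLICT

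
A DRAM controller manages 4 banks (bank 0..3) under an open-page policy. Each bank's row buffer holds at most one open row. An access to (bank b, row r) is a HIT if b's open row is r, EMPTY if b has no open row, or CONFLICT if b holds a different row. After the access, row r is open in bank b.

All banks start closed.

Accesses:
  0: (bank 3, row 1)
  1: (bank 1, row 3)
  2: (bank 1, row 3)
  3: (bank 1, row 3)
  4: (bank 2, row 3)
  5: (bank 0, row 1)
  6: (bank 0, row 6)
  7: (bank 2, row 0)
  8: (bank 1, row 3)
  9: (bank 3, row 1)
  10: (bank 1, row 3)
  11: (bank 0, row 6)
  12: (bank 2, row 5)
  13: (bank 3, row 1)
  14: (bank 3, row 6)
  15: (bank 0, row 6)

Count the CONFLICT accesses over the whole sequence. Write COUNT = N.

COUNT = 4

step 0: bank3 None->1 [EMPTY]
step 1: bank1 None->3 [EMPTY]
step 2: bank1 3->3 [HIT]
step 3: bank1 3->3 [HIT]
step 4: bank2 None->3 [EMPTY]
step 5: bank0 None->1 [EMPTY]
step 6: bank0 1->6 [CONFLICT]
step 7: bank2 3->0 [CONFLICT]
step 8: bank1 3->3 [HIT]
step 9: bank3 1->1 [HIT]
step 10: bank1 3->3 [HIT]
step 11: bank0 6->6 [HIT]
step 12: bank2 0->5 [CONFLICT]
step 13: bank3 1->1 [HIT]
step 14: bank3 1->6 [CONFLICT]
step 15: bank0 6->6 [HIT]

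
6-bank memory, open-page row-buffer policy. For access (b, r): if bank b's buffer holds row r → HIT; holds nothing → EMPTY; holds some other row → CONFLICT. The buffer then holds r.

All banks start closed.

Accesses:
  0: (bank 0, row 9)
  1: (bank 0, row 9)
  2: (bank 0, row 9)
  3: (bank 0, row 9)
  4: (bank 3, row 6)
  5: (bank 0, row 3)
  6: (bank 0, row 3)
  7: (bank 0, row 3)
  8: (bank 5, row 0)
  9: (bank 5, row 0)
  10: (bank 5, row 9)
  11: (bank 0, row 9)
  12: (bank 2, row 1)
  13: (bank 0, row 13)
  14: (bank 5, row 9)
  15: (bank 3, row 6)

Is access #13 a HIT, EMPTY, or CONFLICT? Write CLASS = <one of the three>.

0: bank 0 row 9 — prev None → EMPTY
1: bank 0 row 9 — prev 9 → HIT
2: bank 0 row 9 — prev 9 → HIT
3: bank 0 row 9 — prev 9 → HIT
4: bank 3 row 6 — prev None → EMPTY
5: bank 0 row 3 — prev 9 → CONFLICT
6: bank 0 row 3 — prev 3 → HIT
7: bank 0 row 3 — prev 3 → HIT
8: bank 5 row 0 — prev None → EMPTY
9: bank 5 row 0 — prev 0 → HIT
10: bank 5 row 9 — prev 0 → CONFLICT
11: bank 0 row 9 — prev 3 → CONFLICT
12: bank 2 row 1 — prev None → EMPTY
13: bank 0 row 13 — prev 9 → CONFLICT
14: bank 5 row 9 — prev 9 → HIT
15: bank 3 row 6 — prev 6 → HIT

CLASS = CONFLICT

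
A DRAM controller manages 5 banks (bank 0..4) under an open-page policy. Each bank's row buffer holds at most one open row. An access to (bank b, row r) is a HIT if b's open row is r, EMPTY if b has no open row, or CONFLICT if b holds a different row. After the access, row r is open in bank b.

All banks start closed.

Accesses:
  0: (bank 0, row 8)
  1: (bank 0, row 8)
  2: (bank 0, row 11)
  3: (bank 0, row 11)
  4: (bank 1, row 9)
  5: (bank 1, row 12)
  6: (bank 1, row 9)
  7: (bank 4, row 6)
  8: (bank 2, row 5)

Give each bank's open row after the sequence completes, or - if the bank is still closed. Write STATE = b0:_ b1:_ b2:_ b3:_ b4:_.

STATE = b0:11 b1:9 b2:5 b3:- b4:6

step 0: bank0 None->8 [EMPTY]
step 1: bank0 8->8 [HIT]
step 2: bank0 8->11 [CONFLICT]
step 3: bank0 11->11 [HIT]
step 4: bank1 None->9 [EMPTY]
step 5: bank1 9->12 [CONFLICT]
step 6: bank1 12->9 [CONFLICT]
step 7: bank4 None->6 [EMPTY]
step 8: bank2 None->5 [EMPTY]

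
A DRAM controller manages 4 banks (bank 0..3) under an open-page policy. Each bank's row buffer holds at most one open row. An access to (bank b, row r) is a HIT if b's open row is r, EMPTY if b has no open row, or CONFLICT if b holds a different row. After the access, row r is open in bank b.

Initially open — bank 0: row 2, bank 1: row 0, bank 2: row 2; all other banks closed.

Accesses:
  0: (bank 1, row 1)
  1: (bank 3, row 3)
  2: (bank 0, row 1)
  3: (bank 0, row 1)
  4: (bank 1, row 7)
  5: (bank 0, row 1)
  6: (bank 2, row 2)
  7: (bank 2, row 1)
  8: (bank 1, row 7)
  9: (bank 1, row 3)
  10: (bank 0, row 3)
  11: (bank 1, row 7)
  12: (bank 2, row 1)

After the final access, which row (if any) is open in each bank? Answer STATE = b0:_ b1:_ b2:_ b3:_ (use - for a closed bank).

step 0: bank1 0->1 [CONFLICT]
step 1: bank3 None->3 [EMPTY]
step 2: bank0 2->1 [CONFLICT]
step 3: bank0 1->1 [HIT]
step 4: bank1 1->7 [CONFLICT]
step 5: bank0 1->1 [HIT]
step 6: bank2 2->2 [HIT]
step 7: bank2 2->1 [CONFLICT]
step 8: bank1 7->7 [HIT]
step 9: bank1 7->3 [CONFLICT]
step 10: bank0 1->3 [CONFLICT]
step 11: bank1 3->7 [CONFLICT]
step 12: bank2 1->1 [HIT]

STATE = b0:3 b1:7 b2:1 b3:3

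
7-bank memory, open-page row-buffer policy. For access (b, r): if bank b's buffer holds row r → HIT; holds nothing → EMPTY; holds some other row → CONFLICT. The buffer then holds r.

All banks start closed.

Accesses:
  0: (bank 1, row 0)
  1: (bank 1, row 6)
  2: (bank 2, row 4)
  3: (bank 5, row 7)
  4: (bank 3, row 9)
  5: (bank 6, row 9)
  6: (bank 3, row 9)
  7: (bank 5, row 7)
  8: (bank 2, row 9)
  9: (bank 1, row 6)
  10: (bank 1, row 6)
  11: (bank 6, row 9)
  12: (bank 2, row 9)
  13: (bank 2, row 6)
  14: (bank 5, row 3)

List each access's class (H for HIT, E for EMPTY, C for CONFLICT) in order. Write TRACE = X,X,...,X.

TRACE = E,C,E,E,E,E,H,H,C,H,H,H,H,C,C

0: bank 1 row 0 — prev None → EMPTY
1: bank 1 row 6 — prev 0 → CONFLICT
2: bank 2 row 4 — prev None → EMPTY
3: bank 5 row 7 — prev None → EMPTY
4: bank 3 row 9 — prev None → EMPTY
5: bank 6 row 9 — prev None → EMPTY
6: bank 3 row 9 — prev 9 → HIT
7: bank 5 row 7 — prev 7 → HIT
8: bank 2 row 9 — prev 4 → CONFLICT
9: bank 1 row 6 — prev 6 → HIT
10: bank 1 row 6 — prev 6 → HIT
11: bank 6 row 9 — prev 9 → HIT
12: bank 2 row 9 — prev 9 → HIT
13: bank 2 row 6 — prev 9 → CONFLICT
14: bank 5 row 3 — prev 7 → CONFLICT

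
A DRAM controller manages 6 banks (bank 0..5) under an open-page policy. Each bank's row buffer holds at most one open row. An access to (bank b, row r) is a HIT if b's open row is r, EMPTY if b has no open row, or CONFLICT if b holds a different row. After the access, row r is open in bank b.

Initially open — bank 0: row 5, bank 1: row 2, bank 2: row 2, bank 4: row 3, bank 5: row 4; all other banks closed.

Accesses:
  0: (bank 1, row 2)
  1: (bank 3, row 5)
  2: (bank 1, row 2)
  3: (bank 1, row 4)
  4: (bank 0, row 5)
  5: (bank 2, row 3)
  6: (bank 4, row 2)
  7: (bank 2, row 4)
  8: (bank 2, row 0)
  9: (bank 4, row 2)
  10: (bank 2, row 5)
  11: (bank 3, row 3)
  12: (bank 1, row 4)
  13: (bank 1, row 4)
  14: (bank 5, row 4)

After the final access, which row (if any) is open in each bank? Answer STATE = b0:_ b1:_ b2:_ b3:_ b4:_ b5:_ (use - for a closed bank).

STATE = b0:5 b1:4 b2:5 b3:3 b4:2 b5:4

#0 (1,2) H  (was 2)
#1 (3,5) E
#2 (1,2) H  (was 2)
#3 (1,4) C  (was 2)
#4 (0,5) H  (was 5)
#5 (2,3) C  (was 2)
#6 (4,2) C  (was 3)
#7 (2,4) C  (was 3)
#8 (2,0) C  (was 4)
#9 (4,2) H  (was 2)
#10 (2,5) C  (was 0)
#11 (3,3) C  (was 5)
#12 (1,4) H  (was 4)
#13 (1,4) H  (was 4)
#14 (5,4) H  (was 4)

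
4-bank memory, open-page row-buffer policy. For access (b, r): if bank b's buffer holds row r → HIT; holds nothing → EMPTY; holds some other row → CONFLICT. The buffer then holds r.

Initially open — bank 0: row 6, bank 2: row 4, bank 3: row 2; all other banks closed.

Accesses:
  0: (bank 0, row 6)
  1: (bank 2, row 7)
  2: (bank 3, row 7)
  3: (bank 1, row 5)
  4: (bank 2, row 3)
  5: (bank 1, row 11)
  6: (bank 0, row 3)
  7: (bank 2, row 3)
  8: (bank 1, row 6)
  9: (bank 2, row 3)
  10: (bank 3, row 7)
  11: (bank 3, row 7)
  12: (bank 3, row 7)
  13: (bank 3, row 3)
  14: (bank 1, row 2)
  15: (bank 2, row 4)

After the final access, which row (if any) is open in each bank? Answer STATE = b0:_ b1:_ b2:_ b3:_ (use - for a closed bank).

STATE = b0:3 b1:2 b2:4 b3:3

0: bank 0 row 6 — prev 6 → HIT
1: bank 2 row 7 — prev 4 → CONFLICT
2: bank 3 row 7 — prev 2 → CONFLICT
3: bank 1 row 5 — prev None → EMPTY
4: bank 2 row 3 — prev 7 → CONFLICT
5: bank 1 row 11 — prev 5 → CONFLICT
6: bank 0 row 3 — prev 6 → CONFLICT
7: bank 2 row 3 — prev 3 → HIT
8: bank 1 row 6 — prev 11 → CONFLICT
9: bank 2 row 3 — prev 3 → HIT
10: bank 3 row 7 — prev 7 → HIT
11: bank 3 row 7 — prev 7 → HIT
12: bank 3 row 7 — prev 7 → HIT
13: bank 3 row 3 — prev 7 → CONFLICT
14: bank 1 row 2 — prev 6 → CONFLICT
15: bank 2 row 4 — prev 3 → CONFLICT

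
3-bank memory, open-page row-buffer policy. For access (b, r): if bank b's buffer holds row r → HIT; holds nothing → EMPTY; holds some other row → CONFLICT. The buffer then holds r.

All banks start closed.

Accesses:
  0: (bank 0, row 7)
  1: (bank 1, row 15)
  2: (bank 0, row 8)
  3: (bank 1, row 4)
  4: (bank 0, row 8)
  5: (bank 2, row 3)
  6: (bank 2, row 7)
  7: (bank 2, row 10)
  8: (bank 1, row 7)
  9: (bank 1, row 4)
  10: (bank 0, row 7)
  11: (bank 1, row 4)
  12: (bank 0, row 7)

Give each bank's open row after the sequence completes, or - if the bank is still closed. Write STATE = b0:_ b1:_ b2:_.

STATE = b0:7 b1:4 b2:10

0: bank 0 row 7 — prev None → EMPTY
1: bank 1 row 15 — prev None → EMPTY
2: bank 0 row 8 — prev 7 → CONFLICT
3: bank 1 row 4 — prev 15 → CONFLICT
4: bank 0 row 8 — prev 8 → HIT
5: bank 2 row 3 — prev None → EMPTY
6: bank 2 row 7 — prev 3 → CONFLICT
7: bank 2 row 10 — prev 7 → CONFLICT
8: bank 1 row 7 — prev 4 → CONFLICT
9: bank 1 row 4 — prev 7 → CONFLICT
10: bank 0 row 7 — prev 8 → CONFLICT
11: bank 1 row 4 — prev 4 → HIT
12: bank 0 row 7 — prev 7 → HIT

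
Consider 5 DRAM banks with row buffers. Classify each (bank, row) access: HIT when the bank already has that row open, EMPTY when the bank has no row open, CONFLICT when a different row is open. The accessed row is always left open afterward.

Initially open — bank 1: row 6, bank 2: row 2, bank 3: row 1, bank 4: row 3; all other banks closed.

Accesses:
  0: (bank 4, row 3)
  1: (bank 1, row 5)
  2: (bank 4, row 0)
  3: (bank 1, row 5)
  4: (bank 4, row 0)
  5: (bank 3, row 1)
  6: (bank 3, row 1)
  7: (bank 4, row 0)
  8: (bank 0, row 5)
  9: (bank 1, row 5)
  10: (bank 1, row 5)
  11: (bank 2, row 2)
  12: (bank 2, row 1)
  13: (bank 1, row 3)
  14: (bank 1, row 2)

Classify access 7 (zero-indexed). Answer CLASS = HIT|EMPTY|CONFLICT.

0: bank 4 row 3 — prev 3 → HIT
1: bank 1 row 5 — prev 6 → CONFLICT
2: bank 4 row 0 — prev 3 → CONFLICT
3: bank 1 row 5 — prev 5 → HIT
4: bank 4 row 0 — prev 0 → HIT
5: bank 3 row 1 — prev 1 → HIT
6: bank 3 row 1 — prev 1 → HIT
7: bank 4 row 0 — prev 0 → HIT
8: bank 0 row 5 — prev None → EMPTY
9: bank 1 row 5 — prev 5 → HIT
10: bank 1 row 5 — prev 5 → HIT
11: bank 2 row 2 — prev 2 → HIT
12: bank 2 row 1 — prev 2 → CONFLICT
13: bank 1 row 3 — prev 5 → CONFLICT
14: bank 1 row 2 — prev 3 → CONFLICT

CLASS = HIT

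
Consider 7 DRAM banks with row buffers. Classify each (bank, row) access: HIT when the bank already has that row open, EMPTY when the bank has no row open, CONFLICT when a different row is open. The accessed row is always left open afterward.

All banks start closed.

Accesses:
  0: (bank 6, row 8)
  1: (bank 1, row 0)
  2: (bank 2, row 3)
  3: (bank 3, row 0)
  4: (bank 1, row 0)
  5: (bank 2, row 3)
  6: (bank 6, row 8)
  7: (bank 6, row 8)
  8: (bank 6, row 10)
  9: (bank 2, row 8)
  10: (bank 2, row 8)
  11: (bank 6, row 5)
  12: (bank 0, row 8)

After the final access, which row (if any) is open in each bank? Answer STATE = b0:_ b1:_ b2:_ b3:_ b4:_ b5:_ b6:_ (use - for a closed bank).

STATE = b0:8 b1:0 b2:8 b3:0 b4:- b5:- b6:5

#0 (6,8) E
#1 (1,0) E
#2 (2,3) E
#3 (3,0) E
#4 (1,0) H  (was 0)
#5 (2,3) H  (was 3)
#6 (6,8) H  (was 8)
#7 (6,8) H  (was 8)
#8 (6,10) C  (was 8)
#9 (2,8) C  (was 3)
#10 (2,8) H  (was 8)
#11 (6,5) C  (was 10)
#12 (0,8) E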